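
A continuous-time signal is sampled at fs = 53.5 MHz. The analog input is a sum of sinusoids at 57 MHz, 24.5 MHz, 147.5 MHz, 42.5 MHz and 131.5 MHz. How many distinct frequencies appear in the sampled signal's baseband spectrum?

fs/2 = 26.75 MHz.
57 MHz mod fs = 3.5 MHz.
3.5 MHz ≤ fs/2 = 26.75 MHz, appears at 3.5 MHz.
24.5 MHz ≤ fs/2 = 26.75 MHz, passes unchanged.
147.5 MHz mod fs = 40.5 MHz.
40.5 MHz > fs/2 = 26.75 MHz, folds to fs − 40.5 MHz = 13 MHz.
42.5 MHz > fs/2 = 26.75 MHz, folds to fs − 42.5 MHz = 11 MHz.
131.5 MHz mod fs = 24.5 MHz.
24.5 MHz ≤ fs/2 = 26.75 MHz, appears at 24.5 MHz.
Distinct values: {3.5 MHz, 11 MHz, 13 MHz, 24.5 MHz} → 4.

4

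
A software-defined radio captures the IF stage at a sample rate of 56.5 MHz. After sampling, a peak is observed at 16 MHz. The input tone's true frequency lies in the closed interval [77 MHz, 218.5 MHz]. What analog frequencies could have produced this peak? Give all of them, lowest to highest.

97 MHz, 129 MHz, 153.5 MHz, 185.5 MHz, 210 MHz

Frequencies that alias to 16 MHz are k·fs ± 16 MHz for integer k ≥ 0.
k=0: 16 MHz.
k=1: 40.5 MHz, 72.5 MHz.
k=2: 97 MHz, 129 MHz.
k=3: 153.5 MHz, 185.5 MHz.
k=4: 210 MHz, 242 MHz.
k=5: 266.5 MHz, 298.5 MHz.
Within [77 MHz, 218.5 MHz]: 97 MHz, 129 MHz, 153.5 MHz, 185.5 MHz, 210 MHz.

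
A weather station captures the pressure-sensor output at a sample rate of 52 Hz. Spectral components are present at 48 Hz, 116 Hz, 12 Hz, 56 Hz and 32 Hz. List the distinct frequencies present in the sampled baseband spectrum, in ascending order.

fs/2 = 26 Hz.
48 Hz > fs/2 = 26 Hz, folds to fs − 48 Hz = 4 Hz.
116 Hz mod fs = 12 Hz.
12 Hz ≤ fs/2 = 26 Hz, appears at 12 Hz.
12 Hz ≤ fs/2 = 26 Hz, passes unchanged.
56 Hz mod fs = 4 Hz.
4 Hz ≤ fs/2 = 26 Hz, appears at 4 Hz.
32 Hz > fs/2 = 26 Hz, folds to fs − 32 Hz = 20 Hz.
Distinct values: {4 Hz, 12 Hz, 20 Hz}.

4 Hz, 12 Hz, 20 Hz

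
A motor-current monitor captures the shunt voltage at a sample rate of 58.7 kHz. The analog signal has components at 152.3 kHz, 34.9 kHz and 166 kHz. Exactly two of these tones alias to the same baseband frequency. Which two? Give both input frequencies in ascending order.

fs/2 = 29.35 kHz.
152.3 kHz mod fs = 34.9 kHz.
34.9 kHz > fs/2 = 29.35 kHz, folds to fs − 34.9 kHz = 23.8 kHz.
34.9 kHz > fs/2 = 29.35 kHz, folds to fs − 34.9 kHz = 23.8 kHz.
166 kHz mod fs = 48.6 kHz.
48.6 kHz > fs/2 = 29.35 kHz, folds to fs − 48.6 kHz = 10.1 kHz.
34.9 kHz and 152.3 kHz both map to 23.8 kHz.

34.9 kHz, 152.3 kHz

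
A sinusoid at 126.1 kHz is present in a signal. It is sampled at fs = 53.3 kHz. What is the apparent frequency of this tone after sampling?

19.5 kHz

126.1 kHz mod fs = 19.5 kHz.
19.5 kHz ≤ fs/2 = 26.65 kHz, appears at 19.5 kHz.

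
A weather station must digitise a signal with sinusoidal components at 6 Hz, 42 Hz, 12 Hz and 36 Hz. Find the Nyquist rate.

Highest-frequency component: 42 Hz.
Nyquist rate = 2 × 42 Hz = 84 Hz.

84 Hz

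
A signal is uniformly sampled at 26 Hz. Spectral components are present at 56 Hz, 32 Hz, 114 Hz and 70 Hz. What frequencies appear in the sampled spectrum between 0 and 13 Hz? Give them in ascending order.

fs/2 = 13 Hz.
56 Hz mod fs = 4 Hz.
4 Hz ≤ fs/2 = 13 Hz, appears at 4 Hz.
32 Hz mod fs = 6 Hz.
6 Hz ≤ fs/2 = 13 Hz, appears at 6 Hz.
114 Hz mod fs = 10 Hz.
10 Hz ≤ fs/2 = 13 Hz, appears at 10 Hz.
70 Hz mod fs = 18 Hz.
18 Hz > fs/2 = 13 Hz, folds to fs − 18 Hz = 8 Hz.
Distinct values: {4 Hz, 6 Hz, 8 Hz, 10 Hz}.

4 Hz, 6 Hz, 8 Hz, 10 Hz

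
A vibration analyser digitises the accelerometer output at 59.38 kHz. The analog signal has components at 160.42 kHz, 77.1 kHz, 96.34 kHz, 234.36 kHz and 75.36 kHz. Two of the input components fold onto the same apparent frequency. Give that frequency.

fs/2 = 29.69 kHz.
160.42 kHz mod fs = 41.66 kHz.
41.66 kHz > fs/2 = 29.69 kHz, folds to fs − 41.66 kHz = 17.72 kHz.
77.1 kHz mod fs = 17.72 kHz.
17.72 kHz ≤ fs/2 = 29.69 kHz, appears at 17.72 kHz.
96.34 kHz mod fs = 36.96 kHz.
36.96 kHz > fs/2 = 29.69 kHz, folds to fs − 36.96 kHz = 22.42 kHz.
234.36 kHz mod fs = 56.22 kHz.
56.22 kHz > fs/2 = 29.69 kHz, folds to fs − 56.22 kHz = 3.16 kHz.
75.36 kHz mod fs = 15.98 kHz.
15.98 kHz ≤ fs/2 = 29.69 kHz, appears at 15.98 kHz.
77.1 kHz and 160.42 kHz both map to 17.72 kHz.

17.72 kHz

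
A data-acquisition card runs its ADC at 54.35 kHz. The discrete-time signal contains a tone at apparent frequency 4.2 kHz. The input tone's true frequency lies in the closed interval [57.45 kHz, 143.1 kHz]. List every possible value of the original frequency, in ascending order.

Frequencies that alias to 4.2 kHz are k·fs ± 4.2 kHz for integer k ≥ 0.
k=0: 4.2 kHz.
k=1: 50.15 kHz, 58.55 kHz.
k=2: 104.5 kHz, 112.9 kHz.
k=3: 158.85 kHz, 167.25 kHz.
Within [57.45 kHz, 143.1 kHz]: 58.55 kHz, 104.5 kHz, 112.9 kHz.

58.55 kHz, 104.5 kHz, 112.9 kHz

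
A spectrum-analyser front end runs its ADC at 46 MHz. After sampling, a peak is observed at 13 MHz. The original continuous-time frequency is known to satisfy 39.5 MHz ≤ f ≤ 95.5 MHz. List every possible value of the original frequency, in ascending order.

Frequencies that alias to 13 MHz are k·fs ± 13 MHz for integer k ≥ 0.
k=0: 13 MHz.
k=1: 33 MHz, 59 MHz.
k=2: 79 MHz, 105 MHz.
k=3: 125 MHz, 151 MHz.
Within [39.5 MHz, 95.5 MHz]: 59 MHz, 79 MHz.

59 MHz, 79 MHz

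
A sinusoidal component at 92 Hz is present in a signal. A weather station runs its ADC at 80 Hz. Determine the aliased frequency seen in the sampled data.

92 Hz mod fs = 12 Hz.
12 Hz ≤ fs/2 = 40 Hz, appears at 12 Hz.

12 Hz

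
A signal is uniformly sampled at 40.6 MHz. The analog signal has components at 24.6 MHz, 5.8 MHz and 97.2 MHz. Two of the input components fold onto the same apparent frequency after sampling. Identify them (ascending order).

24.6 MHz, 97.2 MHz

fs/2 = 20.3 MHz.
24.6 MHz > fs/2 = 20.3 MHz, folds to fs − 24.6 MHz = 16 MHz.
5.8 MHz ≤ fs/2 = 20.3 MHz, passes unchanged.
97.2 MHz mod fs = 16 MHz.
16 MHz ≤ fs/2 = 20.3 MHz, appears at 16 MHz.
24.6 MHz and 97.2 MHz both map to 16 MHz.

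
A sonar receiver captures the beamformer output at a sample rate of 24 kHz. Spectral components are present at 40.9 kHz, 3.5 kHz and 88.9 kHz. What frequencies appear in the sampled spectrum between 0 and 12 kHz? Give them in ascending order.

fs/2 = 12 kHz.
40.9 kHz mod fs = 16.9 kHz.
16.9 kHz > fs/2 = 12 kHz, folds to fs − 16.9 kHz = 7.1 kHz.
3.5 kHz ≤ fs/2 = 12 kHz, passes unchanged.
88.9 kHz mod fs = 16.9 kHz.
16.9 kHz > fs/2 = 12 kHz, folds to fs − 16.9 kHz = 7.1 kHz.
Distinct values: {3.5 kHz, 7.1 kHz}.

3.5 kHz, 7.1 kHz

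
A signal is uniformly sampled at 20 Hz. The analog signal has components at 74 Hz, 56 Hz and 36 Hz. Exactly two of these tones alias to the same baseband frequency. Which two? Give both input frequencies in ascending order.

fs/2 = 10 Hz.
74 Hz mod fs = 14 Hz.
14 Hz > fs/2 = 10 Hz, folds to fs − 14 Hz = 6 Hz.
56 Hz mod fs = 16 Hz.
16 Hz > fs/2 = 10 Hz, folds to fs − 16 Hz = 4 Hz.
36 Hz mod fs = 16 Hz.
16 Hz > fs/2 = 10 Hz, folds to fs − 16 Hz = 4 Hz.
36 Hz and 56 Hz both map to 4 Hz.

36 Hz, 56 Hz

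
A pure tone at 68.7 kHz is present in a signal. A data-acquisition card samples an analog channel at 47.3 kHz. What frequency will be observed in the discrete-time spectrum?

21.4 kHz

68.7 kHz mod fs = 21.4 kHz.
21.4 kHz ≤ fs/2 = 23.65 kHz, appears at 21.4 kHz.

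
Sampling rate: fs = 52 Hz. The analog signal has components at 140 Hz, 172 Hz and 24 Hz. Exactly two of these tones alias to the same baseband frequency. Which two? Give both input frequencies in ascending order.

140 Hz, 172 Hz

fs/2 = 26 Hz.
140 Hz mod fs = 36 Hz.
36 Hz > fs/2 = 26 Hz, folds to fs − 36 Hz = 16 Hz.
172 Hz mod fs = 16 Hz.
16 Hz ≤ fs/2 = 26 Hz, appears at 16 Hz.
24 Hz ≤ fs/2 = 26 Hz, passes unchanged.
140 Hz and 172 Hz both map to 16 Hz.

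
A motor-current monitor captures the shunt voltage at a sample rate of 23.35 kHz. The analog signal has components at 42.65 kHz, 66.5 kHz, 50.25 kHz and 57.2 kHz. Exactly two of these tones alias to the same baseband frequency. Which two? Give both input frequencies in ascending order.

50.25 kHz, 66.5 kHz

fs/2 = 11.675 kHz.
42.65 kHz mod fs = 19.3 kHz.
19.3 kHz > fs/2 = 11.675 kHz, folds to fs − 19.3 kHz = 4.05 kHz.
66.5 kHz mod fs = 19.8 kHz.
19.8 kHz > fs/2 = 11.675 kHz, folds to fs − 19.8 kHz = 3.55 kHz.
50.25 kHz mod fs = 3.55 kHz.
3.55 kHz ≤ fs/2 = 11.675 kHz, appears at 3.55 kHz.
57.2 kHz mod fs = 10.5 kHz.
10.5 kHz ≤ fs/2 = 11.675 kHz, appears at 10.5 kHz.
50.25 kHz and 66.5 kHz both map to 3.55 kHz.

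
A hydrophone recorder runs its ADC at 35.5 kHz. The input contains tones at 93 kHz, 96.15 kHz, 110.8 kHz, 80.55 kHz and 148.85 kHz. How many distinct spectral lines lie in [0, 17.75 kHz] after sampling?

5

fs/2 = 17.75 kHz.
93 kHz mod fs = 22 kHz.
22 kHz > fs/2 = 17.75 kHz, folds to fs − 22 kHz = 13.5 kHz.
96.15 kHz mod fs = 25.15 kHz.
25.15 kHz > fs/2 = 17.75 kHz, folds to fs − 25.15 kHz = 10.35 kHz.
110.8 kHz mod fs = 4.3 kHz.
4.3 kHz ≤ fs/2 = 17.75 kHz, appears at 4.3 kHz.
80.55 kHz mod fs = 9.55 kHz.
9.55 kHz ≤ fs/2 = 17.75 kHz, appears at 9.55 kHz.
148.85 kHz mod fs = 6.85 kHz.
6.85 kHz ≤ fs/2 = 17.75 kHz, appears at 6.85 kHz.
Distinct values: {4.3 kHz, 6.85 kHz, 9.55 kHz, 10.35 kHz, 13.5 kHz} → 5.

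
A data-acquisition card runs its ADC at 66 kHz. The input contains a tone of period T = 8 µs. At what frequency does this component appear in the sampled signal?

7 kHz

T = 8 µs → f = 1/T = 125 kHz.
125 kHz mod fs = 59 kHz.
59 kHz > fs/2 = 33 kHz, folds to fs − 59 kHz = 7 kHz.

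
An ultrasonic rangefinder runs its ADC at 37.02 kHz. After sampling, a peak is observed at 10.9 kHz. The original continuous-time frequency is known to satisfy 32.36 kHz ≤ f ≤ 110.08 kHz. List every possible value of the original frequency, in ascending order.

Frequencies that alias to 10.9 kHz are k·fs ± 10.9 kHz for integer k ≥ 0.
k=0: 10.9 kHz.
k=1: 26.12 kHz, 47.92 kHz.
k=2: 63.14 kHz, 84.94 kHz.
k=3: 100.16 kHz, 121.96 kHz.
k=4: 137.18 kHz, 158.98 kHz.
Within [32.36 kHz, 110.08 kHz]: 47.92 kHz, 63.14 kHz, 84.94 kHz, 100.16 kHz.

47.92 kHz, 63.14 kHz, 84.94 kHz, 100.16 kHz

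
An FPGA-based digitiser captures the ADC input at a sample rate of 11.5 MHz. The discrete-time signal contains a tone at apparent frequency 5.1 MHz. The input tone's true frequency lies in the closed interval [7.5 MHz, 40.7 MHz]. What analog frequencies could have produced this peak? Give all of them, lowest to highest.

16.6 MHz, 17.9 MHz, 28.1 MHz, 29.4 MHz, 39.6 MHz

Frequencies that alias to 5.1 MHz are k·fs ± 5.1 MHz for integer k ≥ 0.
k=0: 5.1 MHz.
k=1: 6.4 MHz, 16.6 MHz.
k=2: 17.9 MHz, 28.1 MHz.
k=3: 29.4 MHz, 39.6 MHz.
k=4: 40.9 MHz, 51.1 MHz.
Within [7.5 MHz, 40.7 MHz]: 16.6 MHz, 17.9 MHz, 28.1 MHz, 29.4 MHz, 39.6 MHz.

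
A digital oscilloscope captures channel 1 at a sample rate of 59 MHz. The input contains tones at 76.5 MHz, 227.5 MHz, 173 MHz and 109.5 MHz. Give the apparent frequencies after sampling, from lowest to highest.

4 MHz, 8.5 MHz, 17.5 MHz

fs/2 = 29.5 MHz.
76.5 MHz mod fs = 17.5 MHz.
17.5 MHz ≤ fs/2 = 29.5 MHz, appears at 17.5 MHz.
227.5 MHz mod fs = 50.5 MHz.
50.5 MHz > fs/2 = 29.5 MHz, folds to fs − 50.5 MHz = 8.5 MHz.
173 MHz mod fs = 55 MHz.
55 MHz > fs/2 = 29.5 MHz, folds to fs − 55 MHz = 4 MHz.
109.5 MHz mod fs = 50.5 MHz.
50.5 MHz > fs/2 = 29.5 MHz, folds to fs − 50.5 MHz = 8.5 MHz.
Distinct values: {4 MHz, 8.5 MHz, 17.5 MHz}.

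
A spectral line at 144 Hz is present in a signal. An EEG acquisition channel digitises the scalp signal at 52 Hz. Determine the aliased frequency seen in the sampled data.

144 Hz mod fs = 40 Hz.
40 Hz > fs/2 = 26 Hz, folds to fs − 40 Hz = 12 Hz.

12 Hz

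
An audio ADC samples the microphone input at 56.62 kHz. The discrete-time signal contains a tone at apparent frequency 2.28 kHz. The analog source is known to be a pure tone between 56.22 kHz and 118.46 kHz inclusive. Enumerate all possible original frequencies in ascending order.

58.9 kHz, 110.96 kHz, 115.52 kHz

Frequencies that alias to 2.28 kHz are k·fs ± 2.28 kHz for integer k ≥ 0.
k=0: 2.28 kHz.
k=1: 54.34 kHz, 58.9 kHz.
k=2: 110.96 kHz, 115.52 kHz.
k=3: 167.58 kHz, 172.14 kHz.
Within [56.22 kHz, 118.46 kHz]: 58.9 kHz, 110.96 kHz, 115.52 kHz.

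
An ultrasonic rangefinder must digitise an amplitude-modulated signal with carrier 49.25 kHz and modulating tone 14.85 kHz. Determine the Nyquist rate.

AM sidebands sit at fc ± fm = 34.4 kHz and 64.1 kHz.
Highest-frequency component: 64.1 kHz.
Nyquist rate = 2 × 64.1 kHz = 128.2 kHz.

128.2 kHz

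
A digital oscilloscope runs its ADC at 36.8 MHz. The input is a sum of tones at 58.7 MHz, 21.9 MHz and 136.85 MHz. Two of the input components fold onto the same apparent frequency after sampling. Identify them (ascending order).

fs/2 = 18.4 MHz.
58.7 MHz mod fs = 21.9 MHz.
21.9 MHz > fs/2 = 18.4 MHz, folds to fs − 21.9 MHz = 14.9 MHz.
21.9 MHz > fs/2 = 18.4 MHz, folds to fs − 21.9 MHz = 14.9 MHz.
136.85 MHz mod fs = 26.45 MHz.
26.45 MHz > fs/2 = 18.4 MHz, folds to fs − 26.45 MHz = 10.35 MHz.
21.9 MHz and 58.7 MHz both map to 14.9 MHz.

21.9 MHz, 58.7 MHz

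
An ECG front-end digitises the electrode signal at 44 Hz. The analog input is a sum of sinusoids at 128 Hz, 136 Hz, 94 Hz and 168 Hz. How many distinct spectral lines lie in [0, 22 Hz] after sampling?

3

fs/2 = 22 Hz.
128 Hz mod fs = 40 Hz.
40 Hz > fs/2 = 22 Hz, folds to fs − 40 Hz = 4 Hz.
136 Hz mod fs = 4 Hz.
4 Hz ≤ fs/2 = 22 Hz, appears at 4 Hz.
94 Hz mod fs = 6 Hz.
6 Hz ≤ fs/2 = 22 Hz, appears at 6 Hz.
168 Hz mod fs = 36 Hz.
36 Hz > fs/2 = 22 Hz, folds to fs − 36 Hz = 8 Hz.
Distinct values: {4 Hz, 6 Hz, 8 Hz} → 3.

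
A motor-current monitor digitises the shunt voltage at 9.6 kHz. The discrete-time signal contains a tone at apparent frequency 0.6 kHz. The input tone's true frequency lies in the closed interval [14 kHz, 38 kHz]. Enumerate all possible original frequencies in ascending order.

Frequencies that alias to 0.6 kHz are k·fs ± 0.6 kHz for integer k ≥ 0.
k=0: 0.6 kHz.
k=1: 9 kHz, 10.2 kHz.
k=2: 18.6 kHz, 19.8 kHz.
k=3: 28.2 kHz, 29.4 kHz.
k=4: 37.8 kHz, 39 kHz.
k=5: 47.4 kHz, 48.6 kHz.
Within [14 kHz, 38 kHz]: 18.6 kHz, 19.8 kHz, 28.2 kHz, 29.4 kHz, 37.8 kHz.

18.6 kHz, 19.8 kHz, 28.2 kHz, 29.4 kHz, 37.8 kHz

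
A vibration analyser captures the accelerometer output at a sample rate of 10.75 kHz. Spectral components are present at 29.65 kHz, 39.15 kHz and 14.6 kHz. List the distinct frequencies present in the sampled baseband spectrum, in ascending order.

fs/2 = 5.375 kHz.
29.65 kHz mod fs = 8.15 kHz.
8.15 kHz > fs/2 = 5.375 kHz, folds to fs − 8.15 kHz = 2.6 kHz.
39.15 kHz mod fs = 6.9 kHz.
6.9 kHz > fs/2 = 5.375 kHz, folds to fs − 6.9 kHz = 3.85 kHz.
14.6 kHz mod fs = 3.85 kHz.
3.85 kHz ≤ fs/2 = 5.375 kHz, appears at 3.85 kHz.
Distinct values: {2.6 kHz, 3.85 kHz}.

2.6 kHz, 3.85 kHz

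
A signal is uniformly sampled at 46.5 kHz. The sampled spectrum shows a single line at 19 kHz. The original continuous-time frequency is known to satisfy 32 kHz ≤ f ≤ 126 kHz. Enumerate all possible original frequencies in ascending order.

65.5 kHz, 74 kHz, 112 kHz, 120.5 kHz

Frequencies that alias to 19 kHz are k·fs ± 19 kHz for integer k ≥ 0.
k=0: 19 kHz.
k=1: 27.5 kHz, 65.5 kHz.
k=2: 74 kHz, 112 kHz.
k=3: 120.5 kHz, 158.5 kHz.
k=4: 167 kHz, 205 kHz.
Within [32 kHz, 126 kHz]: 65.5 kHz, 74 kHz, 112 kHz, 120.5 kHz.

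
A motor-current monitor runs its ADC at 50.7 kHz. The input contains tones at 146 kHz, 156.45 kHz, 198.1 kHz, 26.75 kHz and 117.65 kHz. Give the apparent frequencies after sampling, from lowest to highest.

fs/2 = 25.35 kHz.
146 kHz mod fs = 44.6 kHz.
44.6 kHz > fs/2 = 25.35 kHz, folds to fs − 44.6 kHz = 6.1 kHz.
156.45 kHz mod fs = 4.35 kHz.
4.35 kHz ≤ fs/2 = 25.35 kHz, appears at 4.35 kHz.
198.1 kHz mod fs = 46 kHz.
46 kHz > fs/2 = 25.35 kHz, folds to fs − 46 kHz = 4.7 kHz.
26.75 kHz > fs/2 = 25.35 kHz, folds to fs − 26.75 kHz = 23.95 kHz.
117.65 kHz mod fs = 16.25 kHz.
16.25 kHz ≤ fs/2 = 25.35 kHz, appears at 16.25 kHz.
Distinct values: {4.35 kHz, 4.7 kHz, 6.1 kHz, 16.25 kHz, 23.95 kHz}.

4.35 kHz, 4.7 kHz, 6.1 kHz, 16.25 kHz, 23.95 kHz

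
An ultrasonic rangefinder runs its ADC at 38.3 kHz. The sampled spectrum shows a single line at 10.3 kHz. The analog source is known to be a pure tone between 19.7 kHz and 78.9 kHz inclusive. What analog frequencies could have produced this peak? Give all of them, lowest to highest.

Frequencies that alias to 10.3 kHz are k·fs ± 10.3 kHz for integer k ≥ 0.
k=0: 10.3 kHz.
k=1: 28 kHz, 48.6 kHz.
k=2: 66.3 kHz, 86.9 kHz.
k=3: 104.6 kHz, 125.2 kHz.
Within [19.7 kHz, 78.9 kHz]: 28 kHz, 48.6 kHz, 66.3 kHz.

28 kHz, 48.6 kHz, 66.3 kHz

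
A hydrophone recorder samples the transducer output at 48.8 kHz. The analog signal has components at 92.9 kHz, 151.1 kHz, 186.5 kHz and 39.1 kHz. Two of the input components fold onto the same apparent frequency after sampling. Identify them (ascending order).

92.9 kHz, 151.1 kHz

fs/2 = 24.4 kHz.
92.9 kHz mod fs = 44.1 kHz.
44.1 kHz > fs/2 = 24.4 kHz, folds to fs − 44.1 kHz = 4.7 kHz.
151.1 kHz mod fs = 4.7 kHz.
4.7 kHz ≤ fs/2 = 24.4 kHz, appears at 4.7 kHz.
186.5 kHz mod fs = 40.1 kHz.
40.1 kHz > fs/2 = 24.4 kHz, folds to fs − 40.1 kHz = 8.7 kHz.
39.1 kHz > fs/2 = 24.4 kHz, folds to fs − 39.1 kHz = 9.7 kHz.
92.9 kHz and 151.1 kHz both map to 4.7 kHz.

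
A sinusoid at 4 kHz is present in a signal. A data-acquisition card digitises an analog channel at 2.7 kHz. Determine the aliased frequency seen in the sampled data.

4 kHz mod fs = 1.3 kHz.
1.3 kHz ≤ fs/2 = 1.35 kHz, appears at 1.3 kHz.

1.3 kHz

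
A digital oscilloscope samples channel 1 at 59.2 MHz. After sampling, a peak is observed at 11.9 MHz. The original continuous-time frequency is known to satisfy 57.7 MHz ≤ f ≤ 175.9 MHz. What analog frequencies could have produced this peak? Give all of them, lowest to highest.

Frequencies that alias to 11.9 MHz are k·fs ± 11.9 MHz for integer k ≥ 0.
k=0: 11.9 MHz.
k=1: 47.3 MHz, 71.1 MHz.
k=2: 106.5 MHz, 130.3 MHz.
k=3: 165.7 MHz, 189.5 MHz.
k=4: 224.9 MHz, 248.7 MHz.
Within [57.7 MHz, 175.9 MHz]: 71.1 MHz, 106.5 MHz, 130.3 MHz, 165.7 MHz.

71.1 MHz, 106.5 MHz, 130.3 MHz, 165.7 MHz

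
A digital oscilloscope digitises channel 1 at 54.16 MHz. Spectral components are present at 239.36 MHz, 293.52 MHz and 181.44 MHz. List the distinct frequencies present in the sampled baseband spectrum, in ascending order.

18.96 MHz, 22.72 MHz

fs/2 = 27.08 MHz.
239.36 MHz mod fs = 22.72 MHz.
22.72 MHz ≤ fs/2 = 27.08 MHz, appears at 22.72 MHz.
293.52 MHz mod fs = 22.72 MHz.
22.72 MHz ≤ fs/2 = 27.08 MHz, appears at 22.72 MHz.
181.44 MHz mod fs = 18.96 MHz.
18.96 MHz ≤ fs/2 = 27.08 MHz, appears at 18.96 MHz.
Distinct values: {18.96 MHz, 22.72 MHz}.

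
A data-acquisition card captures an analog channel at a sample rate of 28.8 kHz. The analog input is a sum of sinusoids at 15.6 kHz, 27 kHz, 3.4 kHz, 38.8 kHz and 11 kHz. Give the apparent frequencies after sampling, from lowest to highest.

fs/2 = 14.4 kHz.
15.6 kHz > fs/2 = 14.4 kHz, folds to fs − 15.6 kHz = 13.2 kHz.
27 kHz > fs/2 = 14.4 kHz, folds to fs − 27 kHz = 1.8 kHz.
3.4 kHz ≤ fs/2 = 14.4 kHz, passes unchanged.
38.8 kHz mod fs = 10 kHz.
10 kHz ≤ fs/2 = 14.4 kHz, appears at 10 kHz.
11 kHz ≤ fs/2 = 14.4 kHz, passes unchanged.
Distinct values: {1.8 kHz, 3.4 kHz, 10 kHz, 11 kHz, 13.2 kHz}.

1.8 kHz, 3.4 kHz, 10 kHz, 11 kHz, 13.2 kHz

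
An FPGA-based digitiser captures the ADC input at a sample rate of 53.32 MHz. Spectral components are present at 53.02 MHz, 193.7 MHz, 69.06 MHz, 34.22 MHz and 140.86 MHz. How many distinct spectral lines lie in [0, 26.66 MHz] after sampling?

4

fs/2 = 26.66 MHz.
53.02 MHz > fs/2 = 26.66 MHz, folds to fs − 53.02 MHz = 0.3 MHz.
193.7 MHz mod fs = 33.74 MHz.
33.74 MHz > fs/2 = 26.66 MHz, folds to fs − 33.74 MHz = 19.58 MHz.
69.06 MHz mod fs = 15.74 MHz.
15.74 MHz ≤ fs/2 = 26.66 MHz, appears at 15.74 MHz.
34.22 MHz > fs/2 = 26.66 MHz, folds to fs − 34.22 MHz = 19.1 MHz.
140.86 MHz mod fs = 34.22 MHz.
34.22 MHz > fs/2 = 26.66 MHz, folds to fs − 34.22 MHz = 19.1 MHz.
Distinct values: {0.3 MHz, 15.74 MHz, 19.1 MHz, 19.58 MHz} → 4.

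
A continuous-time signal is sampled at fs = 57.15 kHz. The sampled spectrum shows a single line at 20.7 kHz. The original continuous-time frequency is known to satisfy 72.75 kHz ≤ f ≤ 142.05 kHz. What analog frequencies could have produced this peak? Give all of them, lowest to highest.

77.85 kHz, 93.6 kHz, 135 kHz

Frequencies that alias to 20.7 kHz are k·fs ± 20.7 kHz for integer k ≥ 0.
k=0: 20.7 kHz.
k=1: 36.45 kHz, 77.85 kHz.
k=2: 93.6 kHz, 135 kHz.
k=3: 150.75 kHz, 192.15 kHz.
Within [72.75 kHz, 142.05 kHz]: 77.85 kHz, 93.6 kHz, 135 kHz.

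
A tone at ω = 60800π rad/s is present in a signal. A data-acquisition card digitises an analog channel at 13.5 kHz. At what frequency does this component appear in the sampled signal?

3.4 kHz

ω = 60800π rad/s → f = ω/(2π) = 30400 Hz = 30.4 kHz.
30.4 kHz mod fs = 3.4 kHz.
3.4 kHz ≤ fs/2 = 6.75 kHz, appears at 3.4 kHz.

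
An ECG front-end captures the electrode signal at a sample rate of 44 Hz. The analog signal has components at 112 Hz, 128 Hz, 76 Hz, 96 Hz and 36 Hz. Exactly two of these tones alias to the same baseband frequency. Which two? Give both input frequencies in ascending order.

fs/2 = 22 Hz.
112 Hz mod fs = 24 Hz.
24 Hz > fs/2 = 22 Hz, folds to fs − 24 Hz = 20 Hz.
128 Hz mod fs = 40 Hz.
40 Hz > fs/2 = 22 Hz, folds to fs − 40 Hz = 4 Hz.
76 Hz mod fs = 32 Hz.
32 Hz > fs/2 = 22 Hz, folds to fs − 32 Hz = 12 Hz.
96 Hz mod fs = 8 Hz.
8 Hz ≤ fs/2 = 22 Hz, appears at 8 Hz.
36 Hz > fs/2 = 22 Hz, folds to fs − 36 Hz = 8 Hz.
36 Hz and 96 Hz both map to 8 Hz.

36 Hz, 96 Hz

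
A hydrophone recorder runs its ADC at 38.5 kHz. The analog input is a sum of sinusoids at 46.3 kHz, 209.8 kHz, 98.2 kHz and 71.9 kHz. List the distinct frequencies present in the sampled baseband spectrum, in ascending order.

5.1 kHz, 7.8 kHz, 17.3 kHz

fs/2 = 19.25 kHz.
46.3 kHz mod fs = 7.8 kHz.
7.8 kHz ≤ fs/2 = 19.25 kHz, appears at 7.8 kHz.
209.8 kHz mod fs = 17.3 kHz.
17.3 kHz ≤ fs/2 = 19.25 kHz, appears at 17.3 kHz.
98.2 kHz mod fs = 21.2 kHz.
21.2 kHz > fs/2 = 19.25 kHz, folds to fs − 21.2 kHz = 17.3 kHz.
71.9 kHz mod fs = 33.4 kHz.
33.4 kHz > fs/2 = 19.25 kHz, folds to fs − 33.4 kHz = 5.1 kHz.
Distinct values: {5.1 kHz, 7.8 kHz, 17.3 kHz}.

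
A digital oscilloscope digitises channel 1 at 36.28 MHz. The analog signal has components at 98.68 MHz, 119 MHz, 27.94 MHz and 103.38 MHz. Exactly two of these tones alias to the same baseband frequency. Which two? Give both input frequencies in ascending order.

fs/2 = 18.14 MHz.
98.68 MHz mod fs = 26.12 MHz.
26.12 MHz > fs/2 = 18.14 MHz, folds to fs − 26.12 MHz = 10.16 MHz.
119 MHz mod fs = 10.16 MHz.
10.16 MHz ≤ fs/2 = 18.14 MHz, appears at 10.16 MHz.
27.94 MHz > fs/2 = 18.14 MHz, folds to fs − 27.94 MHz = 8.34 MHz.
103.38 MHz mod fs = 30.82 MHz.
30.82 MHz > fs/2 = 18.14 MHz, folds to fs − 30.82 MHz = 5.46 MHz.
98.68 MHz and 119 MHz both map to 10.16 MHz.

98.68 MHz, 119 MHz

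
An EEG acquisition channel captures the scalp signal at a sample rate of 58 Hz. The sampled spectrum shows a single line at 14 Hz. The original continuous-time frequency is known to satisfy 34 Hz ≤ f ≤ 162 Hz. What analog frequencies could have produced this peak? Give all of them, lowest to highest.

44 Hz, 72 Hz, 102 Hz, 130 Hz, 160 Hz

Frequencies that alias to 14 Hz are k·fs ± 14 Hz for integer k ≥ 0.
k=0: 14 Hz.
k=1: 44 Hz, 72 Hz.
k=2: 102 Hz, 130 Hz.
k=3: 160 Hz, 188 Hz.
k=4: 218 Hz, 246 Hz.
Within [34 Hz, 162 Hz]: 44 Hz, 72 Hz, 102 Hz, 130 Hz, 160 Hz.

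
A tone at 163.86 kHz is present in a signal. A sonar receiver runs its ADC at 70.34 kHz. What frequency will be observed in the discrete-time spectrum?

163.86 kHz mod fs = 23.18 kHz.
23.18 kHz ≤ fs/2 = 35.17 kHz, appears at 23.18 kHz.

23.18 kHz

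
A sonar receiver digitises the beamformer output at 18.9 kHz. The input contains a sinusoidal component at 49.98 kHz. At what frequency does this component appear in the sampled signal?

49.98 kHz mod fs = 12.18 kHz.
12.18 kHz > fs/2 = 9.45 kHz, folds to fs − 12.18 kHz = 6.72 kHz.

6.72 kHz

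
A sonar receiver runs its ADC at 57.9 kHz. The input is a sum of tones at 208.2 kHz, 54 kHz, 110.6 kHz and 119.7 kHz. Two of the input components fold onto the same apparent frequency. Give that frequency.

fs/2 = 28.95 kHz.
208.2 kHz mod fs = 34.5 kHz.
34.5 kHz > fs/2 = 28.95 kHz, folds to fs − 34.5 kHz = 23.4 kHz.
54 kHz > fs/2 = 28.95 kHz, folds to fs − 54 kHz = 3.9 kHz.
110.6 kHz mod fs = 52.7 kHz.
52.7 kHz > fs/2 = 28.95 kHz, folds to fs − 52.7 kHz = 5.2 kHz.
119.7 kHz mod fs = 3.9 kHz.
3.9 kHz ≤ fs/2 = 28.95 kHz, appears at 3.9 kHz.
54 kHz and 119.7 kHz both map to 3.9 kHz.

3.9 kHz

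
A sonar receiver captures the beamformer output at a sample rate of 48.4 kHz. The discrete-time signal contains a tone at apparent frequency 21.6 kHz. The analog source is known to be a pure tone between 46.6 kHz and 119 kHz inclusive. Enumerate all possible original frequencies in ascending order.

70 kHz, 75.2 kHz, 118.4 kHz

Frequencies that alias to 21.6 kHz are k·fs ± 21.6 kHz for integer k ≥ 0.
k=0: 21.6 kHz.
k=1: 26.8 kHz, 70 kHz.
k=2: 75.2 kHz, 118.4 kHz.
k=3: 123.6 kHz, 166.8 kHz.
Within [46.6 kHz, 119 kHz]: 70 kHz, 75.2 kHz, 118.4 kHz.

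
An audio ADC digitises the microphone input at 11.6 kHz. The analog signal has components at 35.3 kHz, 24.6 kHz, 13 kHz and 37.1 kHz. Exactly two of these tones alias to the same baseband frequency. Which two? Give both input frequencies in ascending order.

fs/2 = 5.8 kHz.
35.3 kHz mod fs = 0.5 kHz.
0.5 kHz ≤ fs/2 = 5.8 kHz, appears at 0.5 kHz.
24.6 kHz mod fs = 1.4 kHz.
1.4 kHz ≤ fs/2 = 5.8 kHz, appears at 1.4 kHz.
13 kHz mod fs = 1.4 kHz.
1.4 kHz ≤ fs/2 = 5.8 kHz, appears at 1.4 kHz.
37.1 kHz mod fs = 2.3 kHz.
2.3 kHz ≤ fs/2 = 5.8 kHz, appears at 2.3 kHz.
13 kHz and 24.6 kHz both map to 1.4 kHz.

13 kHz, 24.6 kHz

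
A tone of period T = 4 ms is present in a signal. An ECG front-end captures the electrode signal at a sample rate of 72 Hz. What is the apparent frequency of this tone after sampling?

T = 4 ms → f = 1/T = 250 Hz.
250 Hz mod fs = 34 Hz.
34 Hz ≤ fs/2 = 36 Hz, appears at 34 Hz.

34 Hz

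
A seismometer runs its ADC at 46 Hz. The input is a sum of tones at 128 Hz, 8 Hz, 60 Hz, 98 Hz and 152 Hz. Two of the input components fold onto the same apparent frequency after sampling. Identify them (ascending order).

60 Hz, 152 Hz

fs/2 = 23 Hz.
128 Hz mod fs = 36 Hz.
36 Hz > fs/2 = 23 Hz, folds to fs − 36 Hz = 10 Hz.
8 Hz ≤ fs/2 = 23 Hz, passes unchanged.
60 Hz mod fs = 14 Hz.
14 Hz ≤ fs/2 = 23 Hz, appears at 14 Hz.
98 Hz mod fs = 6 Hz.
6 Hz ≤ fs/2 = 23 Hz, appears at 6 Hz.
152 Hz mod fs = 14 Hz.
14 Hz ≤ fs/2 = 23 Hz, appears at 14 Hz.
60 Hz and 152 Hz both map to 14 Hz.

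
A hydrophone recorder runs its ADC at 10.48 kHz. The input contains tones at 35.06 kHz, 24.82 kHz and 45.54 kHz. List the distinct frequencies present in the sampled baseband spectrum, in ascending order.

3.62 kHz, 3.86 kHz

fs/2 = 5.24 kHz.
35.06 kHz mod fs = 3.62 kHz.
3.62 kHz ≤ fs/2 = 5.24 kHz, appears at 3.62 kHz.
24.82 kHz mod fs = 3.86 kHz.
3.86 kHz ≤ fs/2 = 5.24 kHz, appears at 3.86 kHz.
45.54 kHz mod fs = 3.62 kHz.
3.62 kHz ≤ fs/2 = 5.24 kHz, appears at 3.62 kHz.
Distinct values: {3.62 kHz, 3.86 kHz}.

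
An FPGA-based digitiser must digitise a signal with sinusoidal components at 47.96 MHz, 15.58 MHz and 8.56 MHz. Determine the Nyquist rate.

Highest-frequency component: 47.96 MHz.
Nyquist rate = 2 × 47.96 MHz = 95.92 MHz.

95.92 MHz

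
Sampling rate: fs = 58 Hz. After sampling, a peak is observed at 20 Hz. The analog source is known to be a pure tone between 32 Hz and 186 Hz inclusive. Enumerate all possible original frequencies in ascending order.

Frequencies that alias to 20 Hz are k·fs ± 20 Hz for integer k ≥ 0.
k=0: 20 Hz.
k=1: 38 Hz, 78 Hz.
k=2: 96 Hz, 136 Hz.
k=3: 154 Hz, 194 Hz.
k=4: 212 Hz, 252 Hz.
Within [32 Hz, 186 Hz]: 38 Hz, 78 Hz, 96 Hz, 136 Hz, 154 Hz.

38 Hz, 78 Hz, 96 Hz, 136 Hz, 154 Hz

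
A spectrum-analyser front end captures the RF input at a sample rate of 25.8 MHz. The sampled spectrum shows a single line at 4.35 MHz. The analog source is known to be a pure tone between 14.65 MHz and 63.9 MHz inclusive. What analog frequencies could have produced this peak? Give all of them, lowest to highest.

21.45 MHz, 30.15 MHz, 47.25 MHz, 55.95 MHz

Frequencies that alias to 4.35 MHz are k·fs ± 4.35 MHz for integer k ≥ 0.
k=0: 4.35 MHz.
k=1: 21.45 MHz, 30.15 MHz.
k=2: 47.25 MHz, 55.95 MHz.
k=3: 73.05 MHz, 81.75 MHz.
Within [14.65 MHz, 63.9 MHz]: 21.45 MHz, 30.15 MHz, 47.25 MHz, 55.95 MHz.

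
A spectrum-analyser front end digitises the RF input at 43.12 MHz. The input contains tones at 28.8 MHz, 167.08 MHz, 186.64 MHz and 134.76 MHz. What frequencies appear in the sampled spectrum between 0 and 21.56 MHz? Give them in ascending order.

5.4 MHz, 14.16 MHz, 14.32 MHz

fs/2 = 21.56 MHz.
28.8 MHz > fs/2 = 21.56 MHz, folds to fs − 28.8 MHz = 14.32 MHz.
167.08 MHz mod fs = 37.72 MHz.
37.72 MHz > fs/2 = 21.56 MHz, folds to fs − 37.72 MHz = 5.4 MHz.
186.64 MHz mod fs = 14.16 MHz.
14.16 MHz ≤ fs/2 = 21.56 MHz, appears at 14.16 MHz.
134.76 MHz mod fs = 5.4 MHz.
5.4 MHz ≤ fs/2 = 21.56 MHz, appears at 5.4 MHz.
Distinct values: {5.4 MHz, 14.16 MHz, 14.32 MHz}.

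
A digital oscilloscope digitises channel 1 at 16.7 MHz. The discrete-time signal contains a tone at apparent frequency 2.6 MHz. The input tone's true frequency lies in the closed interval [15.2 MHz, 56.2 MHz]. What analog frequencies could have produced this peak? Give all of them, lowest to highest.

19.3 MHz, 30.8 MHz, 36 MHz, 47.5 MHz, 52.7 MHz

Frequencies that alias to 2.6 MHz are k·fs ± 2.6 MHz for integer k ≥ 0.
k=0: 2.6 MHz.
k=1: 14.1 MHz, 19.3 MHz.
k=2: 30.8 MHz, 36 MHz.
k=3: 47.5 MHz, 52.7 MHz.
k=4: 64.2 MHz, 69.4 MHz.
Within [15.2 MHz, 56.2 MHz]: 19.3 MHz, 30.8 MHz, 36 MHz, 47.5 MHz, 52.7 MHz.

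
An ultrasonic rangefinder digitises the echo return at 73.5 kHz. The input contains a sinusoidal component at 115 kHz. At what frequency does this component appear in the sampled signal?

115 kHz mod fs = 41.5 kHz.
41.5 kHz > fs/2 = 36.75 kHz, folds to fs − 41.5 kHz = 32 kHz.

32 kHz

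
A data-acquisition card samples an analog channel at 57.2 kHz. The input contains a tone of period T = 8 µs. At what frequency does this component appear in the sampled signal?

10.6 kHz

T = 8 µs → f = 1/T = 125 kHz.
125 kHz mod fs = 10.6 kHz.
10.6 kHz ≤ fs/2 = 28.6 kHz, appears at 10.6 kHz.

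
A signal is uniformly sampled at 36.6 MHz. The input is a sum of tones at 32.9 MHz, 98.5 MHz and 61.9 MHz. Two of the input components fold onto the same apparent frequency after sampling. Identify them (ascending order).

61.9 MHz, 98.5 MHz

fs/2 = 18.3 MHz.
32.9 MHz > fs/2 = 18.3 MHz, folds to fs − 32.9 MHz = 3.7 MHz.
98.5 MHz mod fs = 25.3 MHz.
25.3 MHz > fs/2 = 18.3 MHz, folds to fs − 25.3 MHz = 11.3 MHz.
61.9 MHz mod fs = 25.3 MHz.
25.3 MHz > fs/2 = 18.3 MHz, folds to fs − 25.3 MHz = 11.3 MHz.
61.9 MHz and 98.5 MHz both map to 11.3 MHz.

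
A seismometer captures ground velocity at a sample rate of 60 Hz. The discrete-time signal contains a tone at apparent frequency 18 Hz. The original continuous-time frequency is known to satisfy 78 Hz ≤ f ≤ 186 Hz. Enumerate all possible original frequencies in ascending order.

78 Hz, 102 Hz, 138 Hz, 162 Hz

Frequencies that alias to 18 Hz are k·fs ± 18 Hz for integer k ≥ 0.
k=0: 18 Hz.
k=1: 42 Hz, 78 Hz.
k=2: 102 Hz, 138 Hz.
k=3: 162 Hz, 198 Hz.
k=4: 222 Hz, 258 Hz.
Within [78 Hz, 186 Hz]: 78 Hz, 102 Hz, 138 Hz, 162 Hz.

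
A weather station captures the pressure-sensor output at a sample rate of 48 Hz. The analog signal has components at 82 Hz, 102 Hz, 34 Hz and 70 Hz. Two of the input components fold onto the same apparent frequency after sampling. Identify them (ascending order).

fs/2 = 24 Hz.
82 Hz mod fs = 34 Hz.
34 Hz > fs/2 = 24 Hz, folds to fs − 34 Hz = 14 Hz.
102 Hz mod fs = 6 Hz.
6 Hz ≤ fs/2 = 24 Hz, appears at 6 Hz.
34 Hz > fs/2 = 24 Hz, folds to fs − 34 Hz = 14 Hz.
70 Hz mod fs = 22 Hz.
22 Hz ≤ fs/2 = 24 Hz, appears at 22 Hz.
34 Hz and 82 Hz both map to 14 Hz.

34 Hz, 82 Hz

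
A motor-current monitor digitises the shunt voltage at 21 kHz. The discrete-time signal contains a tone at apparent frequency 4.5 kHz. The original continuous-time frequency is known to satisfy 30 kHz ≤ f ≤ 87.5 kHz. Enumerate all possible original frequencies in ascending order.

Frequencies that alias to 4.5 kHz are k·fs ± 4.5 kHz for integer k ≥ 0.
k=0: 4.5 kHz.
k=1: 16.5 kHz, 25.5 kHz.
k=2: 37.5 kHz, 46.5 kHz.
k=3: 58.5 kHz, 67.5 kHz.
k=4: 79.5 kHz, 88.5 kHz.
k=5: 100.5 kHz, 109.5 kHz.
Within [30 kHz, 87.5 kHz]: 37.5 kHz, 46.5 kHz, 58.5 kHz, 67.5 kHz, 79.5 kHz.

37.5 kHz, 46.5 kHz, 58.5 kHz, 67.5 kHz, 79.5 kHz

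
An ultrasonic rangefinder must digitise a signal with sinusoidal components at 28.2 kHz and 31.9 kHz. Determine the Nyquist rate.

Highest-frequency component: 31.9 kHz.
Nyquist rate = 2 × 31.9 kHz = 63.8 kHz.

63.8 kHz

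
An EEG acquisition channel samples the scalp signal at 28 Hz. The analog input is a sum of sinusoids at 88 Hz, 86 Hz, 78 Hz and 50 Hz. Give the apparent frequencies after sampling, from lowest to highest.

2 Hz, 4 Hz, 6 Hz

fs/2 = 14 Hz.
88 Hz mod fs = 4 Hz.
4 Hz ≤ fs/2 = 14 Hz, appears at 4 Hz.
86 Hz mod fs = 2 Hz.
2 Hz ≤ fs/2 = 14 Hz, appears at 2 Hz.
78 Hz mod fs = 22 Hz.
22 Hz > fs/2 = 14 Hz, folds to fs − 22 Hz = 6 Hz.
50 Hz mod fs = 22 Hz.
22 Hz > fs/2 = 14 Hz, folds to fs − 22 Hz = 6 Hz.
Distinct values: {2 Hz, 4 Hz, 6 Hz}.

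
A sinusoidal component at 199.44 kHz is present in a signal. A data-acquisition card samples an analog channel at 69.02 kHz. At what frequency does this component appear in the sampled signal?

7.62 kHz

199.44 kHz mod fs = 61.4 kHz.
61.4 kHz > fs/2 = 34.51 kHz, folds to fs − 61.4 kHz = 7.62 kHz.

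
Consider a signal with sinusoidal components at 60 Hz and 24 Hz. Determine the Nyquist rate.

Highest-frequency component: 60 Hz.
Nyquist rate = 2 × 60 Hz = 120 Hz.

120 Hz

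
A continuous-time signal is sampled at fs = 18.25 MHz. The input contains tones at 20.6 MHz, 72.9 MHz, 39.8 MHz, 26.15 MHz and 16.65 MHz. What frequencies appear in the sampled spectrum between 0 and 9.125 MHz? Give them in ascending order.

0.1 MHz, 1.6 MHz, 2.35 MHz, 3.3 MHz, 7.9 MHz

fs/2 = 9.125 MHz.
20.6 MHz mod fs = 2.35 MHz.
2.35 MHz ≤ fs/2 = 9.125 MHz, appears at 2.35 MHz.
72.9 MHz mod fs = 18.15 MHz.
18.15 MHz > fs/2 = 9.125 MHz, folds to fs − 18.15 MHz = 0.1 MHz.
39.8 MHz mod fs = 3.3 MHz.
3.3 MHz ≤ fs/2 = 9.125 MHz, appears at 3.3 MHz.
26.15 MHz mod fs = 7.9 MHz.
7.9 MHz ≤ fs/2 = 9.125 MHz, appears at 7.9 MHz.
16.65 MHz > fs/2 = 9.125 MHz, folds to fs − 16.65 MHz = 1.6 MHz.
Distinct values: {0.1 MHz, 1.6 MHz, 2.35 MHz, 3.3 MHz, 7.9 MHz}.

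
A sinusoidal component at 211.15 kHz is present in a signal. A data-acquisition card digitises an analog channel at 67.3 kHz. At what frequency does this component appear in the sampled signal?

9.25 kHz

211.15 kHz mod fs = 9.25 kHz.
9.25 kHz ≤ fs/2 = 33.65 kHz, appears at 9.25 kHz.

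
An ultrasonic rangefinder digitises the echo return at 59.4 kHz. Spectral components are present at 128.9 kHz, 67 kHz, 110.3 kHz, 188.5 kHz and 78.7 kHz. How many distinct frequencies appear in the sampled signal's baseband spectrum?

fs/2 = 29.7 kHz.
128.9 kHz mod fs = 10.1 kHz.
10.1 kHz ≤ fs/2 = 29.7 kHz, appears at 10.1 kHz.
67 kHz mod fs = 7.6 kHz.
7.6 kHz ≤ fs/2 = 29.7 kHz, appears at 7.6 kHz.
110.3 kHz mod fs = 50.9 kHz.
50.9 kHz > fs/2 = 29.7 kHz, folds to fs − 50.9 kHz = 8.5 kHz.
188.5 kHz mod fs = 10.3 kHz.
10.3 kHz ≤ fs/2 = 29.7 kHz, appears at 10.3 kHz.
78.7 kHz mod fs = 19.3 kHz.
19.3 kHz ≤ fs/2 = 29.7 kHz, appears at 19.3 kHz.
Distinct values: {7.6 kHz, 8.5 kHz, 10.1 kHz, 10.3 kHz, 19.3 kHz} → 5.

5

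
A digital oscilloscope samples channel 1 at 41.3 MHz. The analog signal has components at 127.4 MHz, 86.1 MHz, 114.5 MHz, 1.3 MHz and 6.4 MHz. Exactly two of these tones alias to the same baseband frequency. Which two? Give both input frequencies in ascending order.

fs/2 = 20.65 MHz.
127.4 MHz mod fs = 3.5 MHz.
3.5 MHz ≤ fs/2 = 20.65 MHz, appears at 3.5 MHz.
86.1 MHz mod fs = 3.5 MHz.
3.5 MHz ≤ fs/2 = 20.65 MHz, appears at 3.5 MHz.
114.5 MHz mod fs = 31.9 MHz.
31.9 MHz > fs/2 = 20.65 MHz, folds to fs − 31.9 MHz = 9.4 MHz.
1.3 MHz ≤ fs/2 = 20.65 MHz, passes unchanged.
6.4 MHz ≤ fs/2 = 20.65 MHz, passes unchanged.
86.1 MHz and 127.4 MHz both map to 3.5 MHz.

86.1 MHz, 127.4 MHz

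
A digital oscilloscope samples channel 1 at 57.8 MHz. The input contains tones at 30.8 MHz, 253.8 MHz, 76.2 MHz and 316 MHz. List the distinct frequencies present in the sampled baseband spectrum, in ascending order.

18.4 MHz, 22.6 MHz, 27 MHz

fs/2 = 28.9 MHz.
30.8 MHz > fs/2 = 28.9 MHz, folds to fs − 30.8 MHz = 27 MHz.
253.8 MHz mod fs = 22.6 MHz.
22.6 MHz ≤ fs/2 = 28.9 MHz, appears at 22.6 MHz.
76.2 MHz mod fs = 18.4 MHz.
18.4 MHz ≤ fs/2 = 28.9 MHz, appears at 18.4 MHz.
316 MHz mod fs = 27 MHz.
27 MHz ≤ fs/2 = 28.9 MHz, appears at 27 MHz.
Distinct values: {18.4 MHz, 22.6 MHz, 27 MHz}.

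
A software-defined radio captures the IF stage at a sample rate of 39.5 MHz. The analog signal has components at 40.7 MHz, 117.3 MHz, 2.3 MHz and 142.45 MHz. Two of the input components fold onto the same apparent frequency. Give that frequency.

1.2 MHz

fs/2 = 19.75 MHz.
40.7 MHz mod fs = 1.2 MHz.
1.2 MHz ≤ fs/2 = 19.75 MHz, appears at 1.2 MHz.
117.3 MHz mod fs = 38.3 MHz.
38.3 MHz > fs/2 = 19.75 MHz, folds to fs − 38.3 MHz = 1.2 MHz.
2.3 MHz ≤ fs/2 = 19.75 MHz, passes unchanged.
142.45 MHz mod fs = 23.95 MHz.
23.95 MHz > fs/2 = 19.75 MHz, folds to fs − 23.95 MHz = 15.55 MHz.
40.7 MHz and 117.3 MHz both map to 1.2 MHz.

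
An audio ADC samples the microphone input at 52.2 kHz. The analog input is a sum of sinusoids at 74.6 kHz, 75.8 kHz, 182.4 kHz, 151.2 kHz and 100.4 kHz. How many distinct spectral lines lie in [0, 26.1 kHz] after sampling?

fs/2 = 26.1 kHz.
74.6 kHz mod fs = 22.4 kHz.
22.4 kHz ≤ fs/2 = 26.1 kHz, appears at 22.4 kHz.
75.8 kHz mod fs = 23.6 kHz.
23.6 kHz ≤ fs/2 = 26.1 kHz, appears at 23.6 kHz.
182.4 kHz mod fs = 25.8 kHz.
25.8 kHz ≤ fs/2 = 26.1 kHz, appears at 25.8 kHz.
151.2 kHz mod fs = 46.8 kHz.
46.8 kHz > fs/2 = 26.1 kHz, folds to fs − 46.8 kHz = 5.4 kHz.
100.4 kHz mod fs = 48.2 kHz.
48.2 kHz > fs/2 = 26.1 kHz, folds to fs − 48.2 kHz = 4 kHz.
Distinct values: {4 kHz, 5.4 kHz, 22.4 kHz, 23.6 kHz, 25.8 kHz} → 5.

5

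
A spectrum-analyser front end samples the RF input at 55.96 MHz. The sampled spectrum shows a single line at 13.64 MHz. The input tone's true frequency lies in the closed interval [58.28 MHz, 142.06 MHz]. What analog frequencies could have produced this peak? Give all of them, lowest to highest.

Frequencies that alias to 13.64 MHz are k·fs ± 13.64 MHz for integer k ≥ 0.
k=0: 13.64 MHz.
k=1: 42.32 MHz, 69.6 MHz.
k=2: 98.28 MHz, 125.56 MHz.
k=3: 154.24 MHz, 181.52 MHz.
Within [58.28 MHz, 142.06 MHz]: 69.6 MHz, 98.28 MHz, 125.56 MHz.

69.6 MHz, 98.28 MHz, 125.56 MHz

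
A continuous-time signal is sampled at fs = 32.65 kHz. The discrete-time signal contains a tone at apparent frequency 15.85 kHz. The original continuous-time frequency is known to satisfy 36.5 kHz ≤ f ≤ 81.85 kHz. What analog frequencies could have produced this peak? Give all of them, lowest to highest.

Frequencies that alias to 15.85 kHz are k·fs ± 15.85 kHz for integer k ≥ 0.
k=0: 15.85 kHz.
k=1: 16.8 kHz, 48.5 kHz.
k=2: 49.45 kHz, 81.15 kHz.
k=3: 82.1 kHz, 113.8 kHz.
Within [36.5 kHz, 81.85 kHz]: 48.5 kHz, 49.45 kHz, 81.15 kHz.

48.5 kHz, 49.45 kHz, 81.15 kHz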